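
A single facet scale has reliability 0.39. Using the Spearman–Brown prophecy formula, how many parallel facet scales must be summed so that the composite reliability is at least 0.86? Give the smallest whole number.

10

k ≥ ρ*(1−ρ₁)/(ρ₁(1−ρ*)) = 0.86·0.61 / (0.39·0.14) = 9.608.
Smallest integer k = 10.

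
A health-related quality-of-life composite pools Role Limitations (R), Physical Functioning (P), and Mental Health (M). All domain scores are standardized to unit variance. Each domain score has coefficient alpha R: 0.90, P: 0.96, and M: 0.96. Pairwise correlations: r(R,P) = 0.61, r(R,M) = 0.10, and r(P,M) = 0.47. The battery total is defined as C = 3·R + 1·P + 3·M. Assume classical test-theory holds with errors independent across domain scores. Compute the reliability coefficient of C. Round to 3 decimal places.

0.952

Var(C) = 3² + 1 + 3² + 2·[3·0.61 + 9·0.10 + 3·0.47] = 19 + 8.28 = 27.28.
Under uncorrelated errors the observed covariances equal the true-score covariances, so only the own-variance terms attenuate.
True-score variance = [3²·0.90 + 0.96 + 3²·0.96] + 8.28 = 17.7 + 8.28 = 25.98.
Reliability = 25.98 / 27.28 = 0.952.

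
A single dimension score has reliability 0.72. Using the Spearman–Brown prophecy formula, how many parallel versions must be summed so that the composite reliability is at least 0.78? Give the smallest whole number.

2

k ≥ ρ*(1−ρ₁)/(ρ₁(1−ρ*)) = 0.78·0.28 / (0.72·0.22) = 1.379.
Smallest integer k = 2.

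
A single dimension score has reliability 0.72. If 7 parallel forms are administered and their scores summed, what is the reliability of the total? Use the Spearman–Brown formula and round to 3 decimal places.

0.947

ρ_k = kρ / (1 + (k−1)ρ) = 7·0.72 / (1 + 6·0.72) = 5.040 / 5.320 = 0.947.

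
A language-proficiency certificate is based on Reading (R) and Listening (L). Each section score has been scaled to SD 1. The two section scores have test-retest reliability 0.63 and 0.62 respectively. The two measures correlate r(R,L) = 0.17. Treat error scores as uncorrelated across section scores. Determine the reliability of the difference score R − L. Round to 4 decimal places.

0.5482

Var(R−L) = 1 + 1 − 2·0.17 = 2 − 0.34 = 1.66.
Because errors are independent across components, Cov(Tᵢ,Tⱼ) = Cov(Xᵢ,Xⱼ); the off-diagonal part of the true-score variance is the same as above.
True-score variance = [0.63 + 0.62] − 0.34 = 1.25 − 0.34 = 0.91.
Reliability = 0.91 / 1.66 = 0.5482.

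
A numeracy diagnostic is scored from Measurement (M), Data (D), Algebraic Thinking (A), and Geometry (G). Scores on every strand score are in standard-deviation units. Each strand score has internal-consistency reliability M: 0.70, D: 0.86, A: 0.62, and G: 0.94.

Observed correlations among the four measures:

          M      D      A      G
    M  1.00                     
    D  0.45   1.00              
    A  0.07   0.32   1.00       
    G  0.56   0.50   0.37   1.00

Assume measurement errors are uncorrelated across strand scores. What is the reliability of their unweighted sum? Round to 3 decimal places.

0.897

Var(M+D+A+G) = 4 + 2·[0.45 + 0.07 + 0.56 + 0.32 + 0.50 + 0.37] = 4 + 4.54 = 8.54.
With uncorrelated errors the cross-covariances are all true-score covariance, so they carry over unchanged; only the diagonal terms shrink to ρᵢσᵢ².
True-score variance = [0.70 + 0.86 + 0.62 + 0.94] + 4.54 = 3.12 + 4.54 = 7.66.
Reliability = 7.66 / 8.54 = 0.897.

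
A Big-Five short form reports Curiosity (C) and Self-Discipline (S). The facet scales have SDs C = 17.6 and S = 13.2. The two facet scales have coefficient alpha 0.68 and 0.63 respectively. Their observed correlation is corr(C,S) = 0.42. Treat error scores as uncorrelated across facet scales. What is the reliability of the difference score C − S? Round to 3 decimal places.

Var(C−S) = 17.6² + 13.2² − 2·17.6·13.2·0.42 = 484 − 195.149 = 288.851.
With uncorrelated errors the cross-covariances are all true-score covariance, so they carry over unchanged; only the diagonal terms shrink to ρᵢσᵢ².
True-score variance = [17.6²·0.68 + 13.2²·0.63] − 195.149 = 320.408 − 195.149 = 125.259.
Reliability = 125.259 / 288.851 = 0.434.

0.434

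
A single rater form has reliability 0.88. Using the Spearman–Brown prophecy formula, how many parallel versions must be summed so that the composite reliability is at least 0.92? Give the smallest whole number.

2

k ≥ ρ*(1−ρ₁)/(ρ₁(1−ρ*)) = 0.92·0.12 / (0.88·0.08) = 1.568.
Smallest integer k = 2.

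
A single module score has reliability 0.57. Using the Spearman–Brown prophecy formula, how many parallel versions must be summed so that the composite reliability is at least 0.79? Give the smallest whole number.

3

k ≥ ρ*(1−ρ₁)/(ρ₁(1−ρ*)) = 0.79·0.43 / (0.57·0.21) = 2.838.
Smallest integer k = 3.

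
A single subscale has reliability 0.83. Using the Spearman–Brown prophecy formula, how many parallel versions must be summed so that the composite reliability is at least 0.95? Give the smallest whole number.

4

k ≥ ρ*(1−ρ₁)/(ρ₁(1−ρ*)) = 0.95·0.17 / (0.83·0.05) = 3.892.
Smallest integer k = 4.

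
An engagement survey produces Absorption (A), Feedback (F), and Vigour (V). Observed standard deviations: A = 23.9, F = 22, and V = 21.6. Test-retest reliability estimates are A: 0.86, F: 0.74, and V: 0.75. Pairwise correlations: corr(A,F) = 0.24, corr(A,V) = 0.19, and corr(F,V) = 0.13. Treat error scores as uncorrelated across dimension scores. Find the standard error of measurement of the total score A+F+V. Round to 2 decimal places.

17.96

Var(total) = 1521.77 + 572.107 = 2093.88.
True-score variance = 1199.32 + 572.107 = 1771.43, so reliability = 0.8460.
Error variance = 2093.88 − 1771.43 = 322.449; SEM = √322.449 = 17.96.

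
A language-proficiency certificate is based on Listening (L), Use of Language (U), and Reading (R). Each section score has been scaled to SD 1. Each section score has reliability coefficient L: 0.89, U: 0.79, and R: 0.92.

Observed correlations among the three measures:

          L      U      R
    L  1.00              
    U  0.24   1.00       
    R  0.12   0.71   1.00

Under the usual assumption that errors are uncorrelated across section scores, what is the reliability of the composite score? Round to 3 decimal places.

Var(L+U+R) = 3 + 2·[0.24 + 0.12 + 0.71] = 3 + 2.14 = 5.14.
With uncorrelated errors the cross-covariances are all true-score covariance, so they carry over unchanged; only the diagonal terms shrink to ρᵢσᵢ².
True-score variance = [0.89 + 0.79 + 0.92] + 2.14 = 2.6 + 2.14 = 4.74.
Reliability = 4.74 / 5.14 = 0.922.

0.922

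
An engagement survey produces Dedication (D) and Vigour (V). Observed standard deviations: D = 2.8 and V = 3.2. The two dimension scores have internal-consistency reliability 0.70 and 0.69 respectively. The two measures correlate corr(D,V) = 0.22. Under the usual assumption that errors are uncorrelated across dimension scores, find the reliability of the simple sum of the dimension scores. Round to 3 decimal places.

Var(D+V) = 2.8² + 3.2² + 2·[2.8·3.2·0.22] = 18.08 + 3.9424 = 22.0224.
Under uncorrelated errors the observed covariances equal the true-score covariances, so only the own-variance terms attenuate.
True-score variance = [2.8²·0.70 + 3.2²·0.69] + 3.9424 = 12.5536 + 3.9424 = 16.496.
Reliability = 16.496 / 22.0224 = 0.749.

0.749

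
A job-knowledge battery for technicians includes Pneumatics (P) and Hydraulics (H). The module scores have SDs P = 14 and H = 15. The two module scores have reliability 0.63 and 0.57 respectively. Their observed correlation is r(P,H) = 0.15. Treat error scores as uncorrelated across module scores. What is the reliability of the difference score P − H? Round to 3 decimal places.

0.527

Var(P−H) = 14² + 15² − 2·14·15·0.15 = 421 − 63 = 358.
Because errors are independent across components, Cov(Tᵢ,Tⱼ) = Cov(Xᵢ,Xⱼ); the off-diagonal part of the true-score variance is the same as above.
True-score variance = [14²·0.63 + 15²·0.57] − 63 = 251.73 − 63 = 188.73.
Reliability = 188.73 / 358 = 0.527.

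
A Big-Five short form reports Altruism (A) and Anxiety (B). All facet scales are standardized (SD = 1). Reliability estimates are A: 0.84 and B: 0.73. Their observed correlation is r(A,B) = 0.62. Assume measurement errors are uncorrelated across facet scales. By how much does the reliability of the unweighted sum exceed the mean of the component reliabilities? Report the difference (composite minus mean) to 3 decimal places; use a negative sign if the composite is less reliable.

Var(sum) = 2 + 1.24 = 3.24; true-score variance = 1.57 + 1.24 = 2.81; composite reliability = 0.8673.
Mean component reliability = 0.7850.
Difference = 0.8673 − 0.7850 = 0.082.

0.082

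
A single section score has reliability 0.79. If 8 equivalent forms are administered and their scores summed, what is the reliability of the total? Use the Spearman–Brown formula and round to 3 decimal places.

ρ_k = kρ / (1 + (k−1)ρ) = 8·0.79 / (1 + 7·0.79) = 6.320 / 6.530 = 0.968.

0.968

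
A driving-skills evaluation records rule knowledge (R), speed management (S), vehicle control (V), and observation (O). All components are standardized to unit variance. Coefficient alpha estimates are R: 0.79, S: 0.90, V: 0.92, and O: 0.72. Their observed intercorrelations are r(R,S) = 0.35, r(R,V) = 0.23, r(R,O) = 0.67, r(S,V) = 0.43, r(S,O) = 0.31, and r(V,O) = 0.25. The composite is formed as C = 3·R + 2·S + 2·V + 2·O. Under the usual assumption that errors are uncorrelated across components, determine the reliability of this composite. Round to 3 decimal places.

0.915

Var(C) = 3² + 2² + 2² + 2² + 2·[6·0.35 + 6·0.23 + 6·0.67 + 4·0.43 + 4·0.31 + 4·0.25] = 21 + 22.92 = 43.92.
Under uncorrelated errors the observed covariances equal the true-score covariances, so only the own-variance terms attenuate.
True-score variance = [3²·0.79 + 2²·0.90 + 2²·0.92 + 2²·0.72] + 22.92 = 17.27 + 22.92 = 40.19.
Reliability = 40.19 / 43.92 = 0.915.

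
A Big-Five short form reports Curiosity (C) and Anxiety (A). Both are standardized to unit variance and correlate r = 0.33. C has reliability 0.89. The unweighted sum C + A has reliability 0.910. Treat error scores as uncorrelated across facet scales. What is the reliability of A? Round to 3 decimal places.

Var(C+A) = 2 + 2·0.33 = 2.660.
True-score variance = ρ_C + ρ_A + 2·0.33, so 0.910 = (0.89 + ρ_A + 0.66) / 2.660.
ρ_A = 0.910·2.660 − 0.89 − 0.66 = 0.871.

0.871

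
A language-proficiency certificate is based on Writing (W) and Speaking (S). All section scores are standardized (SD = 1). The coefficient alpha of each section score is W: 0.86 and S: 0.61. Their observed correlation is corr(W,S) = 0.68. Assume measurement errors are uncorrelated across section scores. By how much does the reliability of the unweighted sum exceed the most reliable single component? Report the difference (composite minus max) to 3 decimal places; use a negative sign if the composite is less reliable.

Var(sum) = 2 + 1.36 = 3.36; true-score variance = 1.47 + 1.36 = 2.83; composite reliability = 0.8423.
Max component reliability = 0.8600.
Difference = 0.8423 − 0.8600 = -0.018.

-0.018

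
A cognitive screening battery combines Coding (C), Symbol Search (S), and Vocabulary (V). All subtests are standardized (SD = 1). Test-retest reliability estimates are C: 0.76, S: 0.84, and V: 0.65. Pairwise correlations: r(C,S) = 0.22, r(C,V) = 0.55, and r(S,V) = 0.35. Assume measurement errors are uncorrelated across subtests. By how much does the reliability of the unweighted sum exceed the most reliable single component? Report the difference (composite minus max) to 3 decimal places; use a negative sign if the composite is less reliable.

0.017

Var(sum) = 3 + 2.24 = 5.24; true-score variance = 2.25 + 2.24 = 4.49; composite reliability = 0.8569.
Max component reliability = 0.8400.
Difference = 0.8569 − 0.8400 = 0.017.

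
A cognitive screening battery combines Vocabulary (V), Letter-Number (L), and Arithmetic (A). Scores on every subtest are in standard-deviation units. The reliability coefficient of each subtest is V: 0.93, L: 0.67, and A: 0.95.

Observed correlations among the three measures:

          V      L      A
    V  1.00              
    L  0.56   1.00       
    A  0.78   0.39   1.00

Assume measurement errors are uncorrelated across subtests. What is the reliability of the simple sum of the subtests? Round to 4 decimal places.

Var(V+L+A) = 3 + 2·[0.56 + 0.78 + 0.39] = 3 + 3.46 = 6.46.
Under uncorrelated errors the observed covariances equal the true-score covariances, so only the own-variance terms attenuate.
True-score variance = [0.93 + 0.67 + 0.95] + 3.46 = 2.55 + 3.46 = 6.01.
Reliability = 6.01 / 6.46 = 0.9303.

0.9303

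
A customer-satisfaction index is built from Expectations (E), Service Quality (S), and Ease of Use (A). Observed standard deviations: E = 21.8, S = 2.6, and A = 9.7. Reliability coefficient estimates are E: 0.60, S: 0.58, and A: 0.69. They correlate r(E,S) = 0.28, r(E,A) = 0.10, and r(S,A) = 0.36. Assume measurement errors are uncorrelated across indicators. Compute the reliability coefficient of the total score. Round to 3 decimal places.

0.668

Var(E+S+A) = 21.8² + 2.6² + 9.7² + 2·[21.8·2.6·0.28 + 21.8·9.7·0.10 + 2.6·9.7·0.36] = 576.09 + 92.1912 = 668.281.
Because errors are independent across components, Cov(Tᵢ,Tⱼ) = Cov(Xᵢ,Xⱼ); the off-diagonal part of the true-score variance is the same as above.
True-score variance = [21.8²·0.60 + 2.6²·0.58 + 9.7²·0.69] + 92.1912 = 353.987 + 92.1912 = 446.178.
Reliability = 446.178 / 668.281 = 0.668.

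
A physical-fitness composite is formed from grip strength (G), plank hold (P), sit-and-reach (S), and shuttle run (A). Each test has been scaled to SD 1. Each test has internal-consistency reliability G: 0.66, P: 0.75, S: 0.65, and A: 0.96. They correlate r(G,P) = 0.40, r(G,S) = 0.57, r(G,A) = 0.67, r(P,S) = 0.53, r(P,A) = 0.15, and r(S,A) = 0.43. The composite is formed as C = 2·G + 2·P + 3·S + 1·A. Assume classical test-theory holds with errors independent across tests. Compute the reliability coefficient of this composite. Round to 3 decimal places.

Var(C) = 2² + 2² + 3² + 1 + 2·[4·0.40 + 6·0.57 + 2·0.67 + 6·0.53 + 2·0.15 + 3·0.43] = 18 + 22.26 = 40.26.
Under uncorrelated errors the observed covariances equal the true-score covariances, so only the own-variance terms attenuate.
True-score variance = [2²·0.66 + 2²·0.75 + 3²·0.65 + 0.96] + 22.26 = 12.45 + 22.26 = 34.71.
Reliability = 34.71 / 40.26 = 0.862.

0.862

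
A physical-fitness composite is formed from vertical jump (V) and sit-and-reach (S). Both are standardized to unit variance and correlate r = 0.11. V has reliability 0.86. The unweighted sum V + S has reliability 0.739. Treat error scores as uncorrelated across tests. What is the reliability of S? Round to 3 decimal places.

Var(V+S) = 2 + 2·0.11 = 2.220.
True-score variance = ρ_V + ρ_S + 2·0.11, so 0.739 = (0.86 + ρ_S + 0.22) / 2.220.
ρ_S = 0.739·2.220 − 0.86 − 0.22 = 0.561.

0.561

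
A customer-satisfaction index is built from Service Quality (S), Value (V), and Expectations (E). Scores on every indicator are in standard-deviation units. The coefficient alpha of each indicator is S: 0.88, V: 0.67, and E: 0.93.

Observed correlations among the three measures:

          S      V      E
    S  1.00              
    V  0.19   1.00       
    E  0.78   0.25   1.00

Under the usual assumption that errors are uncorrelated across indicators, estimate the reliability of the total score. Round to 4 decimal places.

Var(S+V+E) = 3 + 2·[0.19 + 0.78 + 0.25] = 3 + 2.44 = 5.44.
With uncorrelated errors the cross-covariances are all true-score covariance, so they carry over unchanged; only the diagonal terms shrink to ρᵢσᵢ².
True-score variance = [0.88 + 0.67 + 0.93] + 2.44 = 2.48 + 2.44 = 4.92.
Reliability = 4.92 / 5.44 = 0.9044.

0.9044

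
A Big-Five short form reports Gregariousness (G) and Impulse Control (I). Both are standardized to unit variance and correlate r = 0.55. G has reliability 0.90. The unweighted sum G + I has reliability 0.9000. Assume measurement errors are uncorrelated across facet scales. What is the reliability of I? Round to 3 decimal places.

0.790

Var(G+I) = 2 + 2·0.55 = 3.100.
True-score variance = ρ_G + ρ_I + 2·0.55, so 0.9000 = (0.90 + ρ_I + 1.10) / 3.100.
ρ_I = 0.9000·3.100 − 0.90 − 1.10 = 0.790.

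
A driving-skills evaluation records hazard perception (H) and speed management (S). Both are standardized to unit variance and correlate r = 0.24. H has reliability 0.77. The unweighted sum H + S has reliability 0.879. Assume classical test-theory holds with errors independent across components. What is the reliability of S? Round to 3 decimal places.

0.930

Var(H+S) = 2 + 2·0.24 = 2.480.
True-score variance = ρ_H + ρ_S + 2·0.24, so 0.879 = (0.77 + ρ_S + 0.48) / 2.480.
ρ_S = 0.879·2.480 − 0.77 − 0.48 = 0.930.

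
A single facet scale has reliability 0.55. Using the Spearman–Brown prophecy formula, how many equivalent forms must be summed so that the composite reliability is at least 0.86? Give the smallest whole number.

6

k ≥ ρ*(1−ρ₁)/(ρ₁(1−ρ*)) = 0.86·0.45 / (0.55·0.14) = 5.026.
Smallest integer k = 6.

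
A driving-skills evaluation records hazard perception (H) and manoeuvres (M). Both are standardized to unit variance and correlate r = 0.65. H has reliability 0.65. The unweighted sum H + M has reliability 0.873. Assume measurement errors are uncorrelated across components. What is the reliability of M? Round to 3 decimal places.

0.931

Var(H+M) = 2 + 2·0.65 = 3.300.
True-score variance = ρ_H + ρ_M + 2·0.65, so 0.873 = (0.65 + ρ_M + 1.30) / 3.300.
ρ_M = 0.873·3.300 − 0.65 − 1.30 = 0.931.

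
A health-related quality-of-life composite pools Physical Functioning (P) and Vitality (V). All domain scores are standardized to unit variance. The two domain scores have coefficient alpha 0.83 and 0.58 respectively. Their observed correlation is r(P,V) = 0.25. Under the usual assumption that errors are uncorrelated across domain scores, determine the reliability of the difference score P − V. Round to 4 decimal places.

Var(P−V) = 1 + 1 − 2·0.25 = 2 − 0.5 = 1.5.
With uncorrelated errors the cross-covariances are all true-score covariance, so they carry over unchanged; only the diagonal terms shrink to ρᵢσᵢ².
True-score variance = [0.83 + 0.58] − 0.5 = 1.41 − 0.5 = 0.91.
Reliability = 0.91 / 1.5 = 0.6067.

0.6067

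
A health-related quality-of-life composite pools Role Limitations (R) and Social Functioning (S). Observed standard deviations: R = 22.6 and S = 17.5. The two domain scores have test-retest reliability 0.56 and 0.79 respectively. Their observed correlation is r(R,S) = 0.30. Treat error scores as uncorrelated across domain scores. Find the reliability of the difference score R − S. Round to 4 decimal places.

0.5014

Var(R−S) = 22.6² + 17.5² − 2·22.6·17.5·0.30 = 817.01 − 237.3 = 579.71.
Under uncorrelated errors the observed covariances equal the true-score covariances, so only the own-variance terms attenuate.
True-score variance = [22.6²·0.56 + 17.5²·0.79] − 237.3 = 527.963 − 237.3 = 290.663.
Reliability = 290.663 / 579.71 = 0.5014.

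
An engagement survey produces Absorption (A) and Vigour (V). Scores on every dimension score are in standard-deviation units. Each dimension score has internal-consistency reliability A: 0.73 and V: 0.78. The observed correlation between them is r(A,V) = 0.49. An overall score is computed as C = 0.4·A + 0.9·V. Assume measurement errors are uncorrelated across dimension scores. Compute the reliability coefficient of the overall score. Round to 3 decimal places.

Var(C) = 0.4² + 0.9² + 2·[0.36·0.49] = 0.97 + 0.3528 = 1.3228.
Because errors are independent across components, Cov(Tᵢ,Tⱼ) = Cov(Xᵢ,Xⱼ); the off-diagonal part of the true-score variance is the same as above.
True-score variance = [0.4²·0.73 + 0.9²·0.78] + 0.3528 = 0.7486 + 0.3528 = 1.1014.
Reliability = 1.1014 / 1.3228 = 0.833.

0.833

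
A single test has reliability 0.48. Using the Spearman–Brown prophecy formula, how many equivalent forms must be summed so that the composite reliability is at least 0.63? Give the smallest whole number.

k ≥ ρ*(1−ρ₁)/(ρ₁(1−ρ*)) = 0.63·0.52 / (0.48·0.37) = 1.845.
Smallest integer k = 2.

2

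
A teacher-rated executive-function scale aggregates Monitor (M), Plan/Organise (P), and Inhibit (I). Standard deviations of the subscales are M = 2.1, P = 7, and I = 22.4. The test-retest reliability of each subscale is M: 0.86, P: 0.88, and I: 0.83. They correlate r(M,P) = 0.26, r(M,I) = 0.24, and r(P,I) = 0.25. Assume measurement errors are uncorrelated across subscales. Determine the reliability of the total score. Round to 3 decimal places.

Var(M+P+I) = 2.1² + 7² + 22.4² + 2·[2.1·7·0.26 + 2.1·22.4·0.24 + 7·22.4·0.25] = 555.17 + 108.623 = 663.793.
Because errors are independent across components, Cov(Tᵢ,Tⱼ) = Cov(Xᵢ,Xⱼ); the off-diagonal part of the true-score variance is the same as above.
True-score variance = [2.1²·0.86 + 7²·0.88 + 22.4²·0.83] + 108.623 = 463.373 + 108.623 = 571.997.
Reliability = 571.997 / 663.793 = 0.862.

0.862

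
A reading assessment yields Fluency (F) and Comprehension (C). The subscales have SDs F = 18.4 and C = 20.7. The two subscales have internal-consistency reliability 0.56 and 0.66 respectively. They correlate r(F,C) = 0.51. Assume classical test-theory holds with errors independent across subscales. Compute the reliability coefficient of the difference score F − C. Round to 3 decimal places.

Var(F−C) = 18.4² + 20.7² − 2·18.4·20.7·0.51 = 767.05 − 388.498 = 378.552.
Under uncorrelated errors the observed covariances equal the true-score covariances, so only the own-variance terms attenuate.
True-score variance = [18.4²·0.56 + 20.7²·0.66] − 388.498 = 472.397 − 388.498 = 83.8994.
Reliability = 83.8994 / 378.552 = 0.222.

0.222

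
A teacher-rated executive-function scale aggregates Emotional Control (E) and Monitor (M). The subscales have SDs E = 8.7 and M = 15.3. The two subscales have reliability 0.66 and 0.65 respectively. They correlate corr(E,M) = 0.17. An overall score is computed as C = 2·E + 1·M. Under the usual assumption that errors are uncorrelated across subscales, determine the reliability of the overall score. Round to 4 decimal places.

0.7053

Var(C) = 2²·8.7² + 15.3² + 2·[2·8.7·15.3·0.17] = 536.85 + 90.5148 = 627.365.
With uncorrelated errors the cross-covariances are all true-score covariance, so they carry over unchanged; only the diagonal terms shrink to ρᵢσᵢ².
True-score variance = [2²·8.7²·0.66 + 15.3²·0.65] + 90.5148 = 351.98 + 90.5148 = 442.495.
Reliability = 442.495 / 627.365 = 0.7053.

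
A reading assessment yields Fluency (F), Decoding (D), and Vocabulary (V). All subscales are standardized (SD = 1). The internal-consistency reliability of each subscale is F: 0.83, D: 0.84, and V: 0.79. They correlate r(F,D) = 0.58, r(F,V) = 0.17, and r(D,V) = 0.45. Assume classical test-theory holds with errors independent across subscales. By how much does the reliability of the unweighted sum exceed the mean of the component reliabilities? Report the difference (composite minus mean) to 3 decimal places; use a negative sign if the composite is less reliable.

0.080

Var(sum) = 3 + 2.4 = 5.4; true-score variance = 2.46 + 2.4 = 4.86; composite reliability = 0.9000.
Mean component reliability = 0.8200.
Difference = 0.9000 − 0.8200 = 0.080.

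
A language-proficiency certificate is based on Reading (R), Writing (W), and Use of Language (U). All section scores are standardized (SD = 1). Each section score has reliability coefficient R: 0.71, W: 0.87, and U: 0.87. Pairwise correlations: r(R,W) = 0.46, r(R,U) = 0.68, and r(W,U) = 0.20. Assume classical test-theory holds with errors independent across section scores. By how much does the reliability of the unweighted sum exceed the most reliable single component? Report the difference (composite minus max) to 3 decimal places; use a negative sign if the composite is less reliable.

Var(sum) = 3 + 2.68 = 5.68; true-score variance = 2.45 + 2.68 = 5.13; composite reliability = 0.9032.
Max component reliability = 0.8700.
Difference = 0.9032 − 0.8700 = 0.033.

0.033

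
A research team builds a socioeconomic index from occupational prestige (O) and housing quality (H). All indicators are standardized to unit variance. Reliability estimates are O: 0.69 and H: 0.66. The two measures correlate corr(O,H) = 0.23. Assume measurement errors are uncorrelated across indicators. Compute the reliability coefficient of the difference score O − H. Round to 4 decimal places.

0.5779

Var(O−H) = 1 + 1 − 2·0.23 = 2 − 0.46 = 1.54.
With uncorrelated errors the cross-covariances are all true-score covariance, so they carry over unchanged; only the diagonal terms shrink to ρᵢσᵢ².
True-score variance = [0.69 + 0.66] − 0.46 = 1.35 − 0.46 = 0.89.
Reliability = 0.89 / 1.54 = 0.5779.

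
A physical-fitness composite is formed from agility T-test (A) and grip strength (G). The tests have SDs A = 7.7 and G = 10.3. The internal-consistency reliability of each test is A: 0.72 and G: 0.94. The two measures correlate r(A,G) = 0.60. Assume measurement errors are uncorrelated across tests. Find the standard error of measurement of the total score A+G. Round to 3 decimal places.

Var(total) = 165.38 + 95.172 = 260.552.
True-score variance = 142.413 + 95.172 = 237.585, so reliability = 0.9119.
Error variance = 260.552 − 237.585 = 22.9666; SEM = √22.9666 = 4.792.

4.792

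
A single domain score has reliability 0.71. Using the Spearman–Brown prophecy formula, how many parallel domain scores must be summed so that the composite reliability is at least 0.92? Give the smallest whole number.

k ≥ ρ*(1−ρ₁)/(ρ₁(1−ρ*)) = 0.92·0.29 / (0.71·0.08) = 4.697.
Smallest integer k = 5.

5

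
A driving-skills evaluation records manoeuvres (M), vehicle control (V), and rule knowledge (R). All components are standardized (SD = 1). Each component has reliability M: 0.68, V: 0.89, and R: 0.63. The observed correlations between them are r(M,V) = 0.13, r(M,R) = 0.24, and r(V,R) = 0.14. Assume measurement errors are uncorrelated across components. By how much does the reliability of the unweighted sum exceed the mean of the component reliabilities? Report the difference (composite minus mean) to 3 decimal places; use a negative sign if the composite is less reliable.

0.068

Var(sum) = 3 + 1.02 = 4.02; true-score variance = 2.2 + 1.02 = 3.22; composite reliability = 0.8010.
Mean component reliability = 0.7333.
Difference = 0.8010 − 0.7333 = 0.068.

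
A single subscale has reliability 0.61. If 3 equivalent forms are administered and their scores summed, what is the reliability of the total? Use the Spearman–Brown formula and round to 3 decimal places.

0.824

ρ_k = kρ / (1 + (k−1)ρ) = 3·0.61 / (1 + 2·0.61) = 1.830 / 2.220 = 0.824.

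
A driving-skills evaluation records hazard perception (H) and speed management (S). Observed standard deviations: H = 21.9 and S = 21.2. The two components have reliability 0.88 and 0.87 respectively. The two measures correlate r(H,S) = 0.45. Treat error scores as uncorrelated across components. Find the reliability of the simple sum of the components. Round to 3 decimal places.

Var(H+S) = 21.9² + 21.2² + 2·[21.9·21.2·0.45] = 929.05 + 417.852 = 1346.9.
Because errors are independent across components, Cov(Tᵢ,Tⱼ) = Cov(Xᵢ,Xⱼ); the off-diagonal part of the true-score variance is the same as above.
True-score variance = [21.9²·0.88 + 21.2²·0.87] + 417.852 = 813.07 + 417.852 = 1230.92.
Reliability = 1230.92 / 1346.9 = 0.914.

0.914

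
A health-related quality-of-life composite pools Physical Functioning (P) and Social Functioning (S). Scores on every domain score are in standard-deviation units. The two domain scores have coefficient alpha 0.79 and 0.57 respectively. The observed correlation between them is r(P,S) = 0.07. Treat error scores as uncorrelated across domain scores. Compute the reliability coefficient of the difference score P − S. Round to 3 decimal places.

Var(P−S) = 1 + 1 − 2·0.07 = 2 − 0.14 = 1.86.
Under uncorrelated errors the observed covariances equal the true-score covariances, so only the own-variance terms attenuate.
True-score variance = [0.79 + 0.57] − 0.14 = 1.36 − 0.14 = 1.22.
Reliability = 1.22 / 1.86 = 0.656.

0.656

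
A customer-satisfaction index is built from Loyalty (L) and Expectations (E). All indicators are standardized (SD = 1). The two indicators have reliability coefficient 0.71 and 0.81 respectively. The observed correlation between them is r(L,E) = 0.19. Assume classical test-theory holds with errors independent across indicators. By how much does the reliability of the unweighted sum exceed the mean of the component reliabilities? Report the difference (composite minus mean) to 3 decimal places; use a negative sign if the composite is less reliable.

0.038

Var(sum) = 2 + 0.38 = 2.38; true-score variance = 1.52 + 0.38 = 1.9; composite reliability = 0.7983.
Mean component reliability = 0.7600.
Difference = 0.7983 − 0.7600 = 0.038.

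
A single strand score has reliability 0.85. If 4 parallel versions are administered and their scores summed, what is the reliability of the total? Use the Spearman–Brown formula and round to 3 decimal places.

0.958

ρ_k = kρ / (1 + (k−1)ρ) = 4·0.85 / (1 + 3·0.85) = 3.400 / 3.550 = 0.958.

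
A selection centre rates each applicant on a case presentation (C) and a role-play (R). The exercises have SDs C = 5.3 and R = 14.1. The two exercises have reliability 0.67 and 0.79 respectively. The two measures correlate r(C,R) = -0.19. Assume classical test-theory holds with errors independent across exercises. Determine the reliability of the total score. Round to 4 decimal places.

0.7430

Var(C+R) = 5.3² + 14.1² + 2·[5.3·14.1·(-0.19)] = 226.9 − 28.3974 = 198.503.
Under uncorrelated errors the observed covariances equal the true-score covariances, so only the own-variance terms attenuate.
True-score variance = [5.3²·0.67 + 14.1²·0.79] − 28.3974 = 175.88 − 28.3974 = 147.483.
Reliability = 147.483 / 198.503 = 0.7430.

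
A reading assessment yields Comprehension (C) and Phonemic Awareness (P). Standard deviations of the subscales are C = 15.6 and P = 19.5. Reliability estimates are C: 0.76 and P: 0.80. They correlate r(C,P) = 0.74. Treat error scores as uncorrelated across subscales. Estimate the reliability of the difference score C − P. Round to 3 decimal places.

Var(C−P) = 15.6² + 19.5² − 2·15.6·19.5·0.74 = 623.61 − 450.216 = 173.394.
Under uncorrelated errors the observed covariances equal the true-score covariances, so only the own-variance terms attenuate.
True-score variance = [15.6²·0.76 + 19.5²·0.80] − 450.216 = 489.154 − 450.216 = 38.9376.
Reliability = 38.9376 / 173.394 = 0.225.

0.225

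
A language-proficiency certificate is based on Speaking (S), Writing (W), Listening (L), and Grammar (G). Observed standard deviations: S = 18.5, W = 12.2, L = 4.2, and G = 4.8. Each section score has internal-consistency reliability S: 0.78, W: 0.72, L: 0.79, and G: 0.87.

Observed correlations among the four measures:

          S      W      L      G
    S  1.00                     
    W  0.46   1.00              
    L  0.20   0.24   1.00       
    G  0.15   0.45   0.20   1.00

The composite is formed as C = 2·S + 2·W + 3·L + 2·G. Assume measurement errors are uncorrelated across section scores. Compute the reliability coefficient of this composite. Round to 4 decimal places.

0.8630

Var(C) = 2²·18.5² + 2²·12.2² + 3²·4.2² + 2²·4.8² + 2·[4·18.5·12.2·0.46 + 6·18.5·4.2·0.20 + 4·18.5·4.8·0.15 + 6·12.2·4.2·0.24 + 4·12.2·4.8·0.45 + 6·4.2·4.8·0.20] = 2215.28 + 1530.39 = 3745.67.
With uncorrelated errors the cross-covariances are all true-score covariance, so they carry over unchanged; only the diagonal terms shrink to ρᵢσᵢ².
True-score variance = [2²·18.5²·0.78 + 2²·12.2²·0.72 + 3²·4.2²·0.79 + 2²·4.8²·0.87] + 1530.39 = 1702.08 + 1530.39 = 3232.47.
Reliability = 3232.47 / 3745.67 = 0.8630.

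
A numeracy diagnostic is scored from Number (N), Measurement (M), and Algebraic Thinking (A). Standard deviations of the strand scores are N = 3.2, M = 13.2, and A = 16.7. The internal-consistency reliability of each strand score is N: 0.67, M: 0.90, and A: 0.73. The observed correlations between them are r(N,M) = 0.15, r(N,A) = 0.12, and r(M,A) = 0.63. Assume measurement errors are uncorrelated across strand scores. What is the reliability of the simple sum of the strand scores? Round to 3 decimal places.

0.875

Var(N+M+A) = 3.2² + 13.2² + 16.7² + 2·[3.2·13.2·0.15 + 3.2·16.7·0.12 + 13.2·16.7·0.63] = 463.37 + 303.252 = 766.622.
With uncorrelated errors the cross-covariances are all true-score covariance, so they carry over unchanged; only the diagonal terms shrink to ρᵢσᵢ².
True-score variance = [3.2²·0.67 + 13.2²·0.90 + 16.7²·0.73] + 303.252 = 367.266 + 303.252 = 670.518.
Reliability = 670.518 / 766.622 = 0.875.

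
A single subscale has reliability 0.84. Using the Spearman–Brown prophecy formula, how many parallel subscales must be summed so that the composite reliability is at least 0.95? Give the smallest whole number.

4

k ≥ ρ*(1−ρ₁)/(ρ₁(1−ρ*)) = 0.95·0.16 / (0.84·0.05) = 3.619.
Smallest integer k = 4.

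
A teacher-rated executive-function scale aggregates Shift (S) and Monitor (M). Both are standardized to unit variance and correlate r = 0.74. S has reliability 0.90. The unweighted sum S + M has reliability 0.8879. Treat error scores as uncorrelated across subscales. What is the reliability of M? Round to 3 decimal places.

0.710

Var(S+M) = 2 + 2·0.74 = 3.480.
True-score variance = ρ_S + ρ_M + 2·0.74, so 0.8879 = (0.90 + ρ_M + 1.48) / 3.480.
ρ_M = 0.8879·3.480 − 0.90 − 1.48 = 0.710.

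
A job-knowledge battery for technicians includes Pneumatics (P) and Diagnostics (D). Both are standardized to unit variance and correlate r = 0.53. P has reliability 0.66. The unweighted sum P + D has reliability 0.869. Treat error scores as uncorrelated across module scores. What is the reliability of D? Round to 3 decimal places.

Var(P+D) = 2 + 2·0.53 = 3.060.
True-score variance = ρ_P + ρ_D + 2·0.53, so 0.869 = (0.66 + ρ_D + 1.06) / 3.060.
ρ_D = 0.869·3.060 − 0.66 − 1.06 = 0.939.

0.939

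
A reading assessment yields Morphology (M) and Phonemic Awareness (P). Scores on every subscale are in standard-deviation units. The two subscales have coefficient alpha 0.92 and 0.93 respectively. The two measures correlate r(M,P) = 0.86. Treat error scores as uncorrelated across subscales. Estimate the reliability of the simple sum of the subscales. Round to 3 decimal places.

0.960

Var(M+P) = 2 + 2·[0.86] = 2 + 1.72 = 3.72.
Because errors are independent across components, Cov(Tᵢ,Tⱼ) = Cov(Xᵢ,Xⱼ); the off-diagonal part of the true-score variance is the same as above.
True-score variance = [0.92 + 0.93] + 1.72 = 1.85 + 1.72 = 3.57.
Reliability = 3.57 / 3.72 = 0.960.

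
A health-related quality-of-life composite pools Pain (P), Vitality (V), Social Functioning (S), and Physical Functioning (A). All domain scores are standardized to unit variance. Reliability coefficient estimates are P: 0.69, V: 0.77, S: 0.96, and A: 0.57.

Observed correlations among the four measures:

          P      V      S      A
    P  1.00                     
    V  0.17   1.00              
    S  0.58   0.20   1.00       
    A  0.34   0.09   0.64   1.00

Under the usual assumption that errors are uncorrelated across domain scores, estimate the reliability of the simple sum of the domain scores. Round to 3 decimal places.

Var(P+V+S+A) = 4 + 2·[0.17 + 0.58 + 0.34 + 0.20 + 0.09 + 0.64] = 4 + 4.04 = 8.04.
With uncorrelated errors the cross-covariances are all true-score covariance, so they carry over unchanged; only the diagonal terms shrink to ρᵢσᵢ².
True-score variance = [0.69 + 0.77 + 0.96 + 0.57] + 4.04 = 2.99 + 4.04 = 7.03.
Reliability = 7.03 / 8.04 = 0.874.

0.874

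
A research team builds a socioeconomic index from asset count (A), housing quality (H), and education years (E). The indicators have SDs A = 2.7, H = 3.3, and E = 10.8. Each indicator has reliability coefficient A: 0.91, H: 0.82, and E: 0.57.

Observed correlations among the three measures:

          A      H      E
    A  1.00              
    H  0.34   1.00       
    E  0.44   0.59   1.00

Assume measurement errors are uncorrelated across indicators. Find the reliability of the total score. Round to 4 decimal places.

0.7470

Var(A+H+E) = 2.7² + 3.3² + 10.8² + 2·[2.7·3.3·0.34 + 2.7·10.8·0.44 + 3.3·10.8·0.59] = 134.82 + 73.7748 = 208.595.
Under uncorrelated errors the observed covariances equal the true-score covariances, so only the own-variance terms attenuate.
True-score variance = [2.7²·0.91 + 3.3²·0.82 + 10.8²·0.57] + 73.7748 = 82.0485 + 73.7748 = 155.823.
Reliability = 155.823 / 208.595 = 0.7470.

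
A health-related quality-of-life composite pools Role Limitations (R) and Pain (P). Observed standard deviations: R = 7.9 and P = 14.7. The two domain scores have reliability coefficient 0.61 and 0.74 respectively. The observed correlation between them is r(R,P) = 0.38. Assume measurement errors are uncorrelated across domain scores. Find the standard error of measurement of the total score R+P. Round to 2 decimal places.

8.97

Var(total) = 278.5 + 88.2588 = 366.759.
True-score variance = 197.977 + 88.2588 = 286.235, so reliability = 0.7804.
Error variance = 366.759 − 286.235 = 80.5233; SEM = √80.5233 = 8.97.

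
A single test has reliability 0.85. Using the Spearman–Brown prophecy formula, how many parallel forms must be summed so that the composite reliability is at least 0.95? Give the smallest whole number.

4

k ≥ ρ*(1−ρ₁)/(ρ₁(1−ρ*)) = 0.95·0.15 / (0.85·0.05) = 3.353.
Smallest integer k = 4.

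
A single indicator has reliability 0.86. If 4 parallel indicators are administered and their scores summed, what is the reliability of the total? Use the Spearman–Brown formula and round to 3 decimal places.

0.961

ρ_k = kρ / (1 + (k−1)ρ) = 4·0.86 / (1 + 3·0.86) = 3.440 / 3.580 = 0.961.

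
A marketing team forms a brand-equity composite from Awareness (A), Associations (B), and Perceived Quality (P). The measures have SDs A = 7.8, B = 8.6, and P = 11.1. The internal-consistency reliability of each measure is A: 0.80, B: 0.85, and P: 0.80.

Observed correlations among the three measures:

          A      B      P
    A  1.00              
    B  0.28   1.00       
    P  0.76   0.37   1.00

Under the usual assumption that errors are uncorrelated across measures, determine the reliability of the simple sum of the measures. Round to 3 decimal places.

0.904

Var(A+B+P) = 7.8² + 8.6² + 11.1² + 2·[7.8·8.6·0.28 + 7.8·11.1·0.76 + 8.6·11.1·0.37] = 258.01 + 239.807 = 497.817.
With uncorrelated errors the cross-covariances are all true-score covariance, so they carry over unchanged; only the diagonal terms shrink to ρᵢσᵢ².
True-score variance = [7.8²·0.80 + 8.6²·0.85 + 11.1²·0.80] + 239.807 = 210.106 + 239.807 = 449.913.
Reliability = 449.913 / 497.817 = 0.904.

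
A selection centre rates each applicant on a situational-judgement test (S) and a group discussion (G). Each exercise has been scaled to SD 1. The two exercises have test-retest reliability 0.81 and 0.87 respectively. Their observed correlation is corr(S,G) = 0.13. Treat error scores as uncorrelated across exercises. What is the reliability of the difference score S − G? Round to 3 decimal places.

Var(S−G) = 1 + 1 − 2·0.13 = 2 − 0.26 = 1.74.
With uncorrelated errors the cross-covariances are all true-score covariance, so they carry over unchanged; only the diagonal terms shrink to ρᵢσᵢ².
True-score variance = [0.81 + 0.87] − 0.26 = 1.68 − 0.26 = 1.42.
Reliability = 1.42 / 1.74 = 0.816.

0.816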